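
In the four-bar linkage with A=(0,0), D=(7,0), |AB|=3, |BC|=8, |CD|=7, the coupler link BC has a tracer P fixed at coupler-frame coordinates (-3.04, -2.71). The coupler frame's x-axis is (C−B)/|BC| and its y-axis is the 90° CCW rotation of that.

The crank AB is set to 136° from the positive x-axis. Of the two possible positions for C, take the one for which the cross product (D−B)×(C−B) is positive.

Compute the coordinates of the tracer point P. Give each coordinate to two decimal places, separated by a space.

A=(0,0), D=(7.00,0)
B = A + 3.00·(cos136°, sin136°) = (-2.1580, 2.0840)
|BD| = 9.3921
circle(B,8.00) ∩ circle(D,7.00): a=5.4946, h=5.8146
  candidates: C₊=(4.4898,6.5344) cross=54.611; C₋=(1.9095,-4.8048) cross=-54.611
  mode + wants cross > 0 → take C=(4.4898,6.5344) (cross=54.611)
ex = (C−B)/|BC| = (0.8310,0.5563); ey = (-0.5563,0.8310)
P = B + -3.04·ex + -2.71·ey = (-3.1766,-1.8591)

-3.18 -1.86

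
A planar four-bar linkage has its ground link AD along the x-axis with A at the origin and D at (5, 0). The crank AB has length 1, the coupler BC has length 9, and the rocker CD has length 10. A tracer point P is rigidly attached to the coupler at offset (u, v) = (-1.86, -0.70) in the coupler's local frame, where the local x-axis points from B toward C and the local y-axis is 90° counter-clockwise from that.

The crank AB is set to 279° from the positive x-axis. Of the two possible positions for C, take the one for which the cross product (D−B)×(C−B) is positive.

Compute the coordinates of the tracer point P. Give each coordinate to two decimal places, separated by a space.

A=(0,0), D=(5.00,0)
B = A + 1.00·(cos279°, sin279°) = (0.1564, -0.9877)
|BD| = 4.9432
circle(B,9.00) ∩ circle(D,10.00): a=0.5498, h=8.9832
  candidates: C₊=(-1.0997,7.9242) cross=44.406; C₋=(2.4900,-9.6799) cross=-44.406
  mode + wants cross > 0 → take C=(-1.0997,7.9242) (cross=44.406)
ex = (C−B)/|BC| = (-0.1396,0.9902); ey = (-0.9902,-0.1396)
P = B + -1.86·ex + -0.70·ey = (1.1092,-2.7318)

1.11 -2.73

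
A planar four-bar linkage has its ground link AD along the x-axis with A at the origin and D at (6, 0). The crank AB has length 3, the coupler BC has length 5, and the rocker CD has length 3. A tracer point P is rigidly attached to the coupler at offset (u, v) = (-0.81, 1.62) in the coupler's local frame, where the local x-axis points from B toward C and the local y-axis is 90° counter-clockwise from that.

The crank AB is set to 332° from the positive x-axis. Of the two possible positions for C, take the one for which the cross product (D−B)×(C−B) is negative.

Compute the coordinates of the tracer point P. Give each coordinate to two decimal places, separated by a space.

A=(0,0), D=(6.00,0)
B = A + 3.00·(cos332°, sin332°) = (2.6488, -1.4084)
|BD| = 3.6351
circle(B,5.00) ∩ circle(D,3.00): a=4.0183, h=2.9754
  candidates: C₊=(5.2005,2.8915) cross=10.816; C₋=(7.5061,-2.5945) cross=-10.816
  mode - wants cross < 0 → take C=(7.5061,-2.5945) (cross=-10.816)
ex = (C−B)/|BC| = (0.9715,-0.2372); ey = (0.2372,0.9715)
P = B + -0.81·ex + 1.62·ey = (2.2463,0.3575)

2.25 0.36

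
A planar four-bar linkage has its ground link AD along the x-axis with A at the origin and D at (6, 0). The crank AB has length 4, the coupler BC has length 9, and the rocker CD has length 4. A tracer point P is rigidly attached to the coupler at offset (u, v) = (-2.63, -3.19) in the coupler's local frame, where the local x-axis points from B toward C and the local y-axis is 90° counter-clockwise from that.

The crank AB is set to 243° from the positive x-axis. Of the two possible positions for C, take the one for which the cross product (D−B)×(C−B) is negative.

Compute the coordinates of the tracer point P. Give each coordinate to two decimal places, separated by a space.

A=(0,0), D=(6.00,0)
B = A + 4.00·(cos243°, sin243°) = (-1.8160, -3.5640)
|BD| = 8.5902
circle(B,9.00) ∩ circle(D,4.00): a=8.0785, h=3.9671
  candidates: C₊=(3.8885,3.3973) cross=34.078; C₋=(7.1803,-3.8219) cross=-34.078
  mode - wants cross < 0 → take C=(7.1803,-3.8219) (cross=-34.078)
ex = (C−B)/|BC| = (0.9996,-0.0287); ey = (0.0287,0.9996)
P = B + -2.63·ex + -3.19·ey = (-4.5363,-6.6774)

-4.54 -6.68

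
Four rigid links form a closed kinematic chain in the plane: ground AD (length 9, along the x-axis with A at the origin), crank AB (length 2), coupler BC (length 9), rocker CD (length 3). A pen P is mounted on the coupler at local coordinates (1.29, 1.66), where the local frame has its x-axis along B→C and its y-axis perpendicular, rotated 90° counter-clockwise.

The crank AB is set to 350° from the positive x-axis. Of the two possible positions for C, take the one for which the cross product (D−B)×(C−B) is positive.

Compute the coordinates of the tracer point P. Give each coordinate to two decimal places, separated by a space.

A=(0,0), D=(9.00,0)
B = A + 2.00·(cos350°, sin350°) = (1.9696, -0.3473)
|BD| = 7.0390
circle(B,9.00) ∩ circle(D,3.00): a=8.6339, h=2.5409
  candidates: C₊=(10.4676,2.6165) cross=17.885; C₋=(10.7183,-2.4591) cross=-17.885
  mode + wants cross > 0 → take C=(10.4676,2.6165) (cross=17.885)
ex = (C−B)/|BC| = (0.9442,0.3293); ey = (-0.3293,0.9442)
P = B + 1.29·ex + 1.66·ey = (2.6410,1.6449)

2.64 1.64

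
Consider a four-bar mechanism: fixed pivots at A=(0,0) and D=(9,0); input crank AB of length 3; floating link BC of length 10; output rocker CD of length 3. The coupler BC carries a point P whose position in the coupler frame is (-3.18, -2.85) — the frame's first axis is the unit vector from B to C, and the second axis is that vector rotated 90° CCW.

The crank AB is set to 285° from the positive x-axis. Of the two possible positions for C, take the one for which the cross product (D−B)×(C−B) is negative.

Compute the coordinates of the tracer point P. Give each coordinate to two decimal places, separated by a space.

A=(0,0), D=(9.00,0)
B = A + 3.00·(cos285°, sin285°) = (0.7765, -2.8978)
|BD| = 8.7192
circle(B,10.00) ∩ circle(D,3.00): a=9.5780, h=2.8744
  candidates: C₊=(8.8547,2.9965) cross=25.063; C₋=(10.7653,-2.4256) cross=-25.063
  mode - wants cross < 0 → take C=(10.7653,-2.4256) (cross=-25.063)
ex = (C−B)/|BC| = (0.9989,0.0472); ey = (-0.0472,0.9989)
P = B + -3.18·ex + -2.85·ey = (-2.2654,-5.8947)

-2.27 -5.89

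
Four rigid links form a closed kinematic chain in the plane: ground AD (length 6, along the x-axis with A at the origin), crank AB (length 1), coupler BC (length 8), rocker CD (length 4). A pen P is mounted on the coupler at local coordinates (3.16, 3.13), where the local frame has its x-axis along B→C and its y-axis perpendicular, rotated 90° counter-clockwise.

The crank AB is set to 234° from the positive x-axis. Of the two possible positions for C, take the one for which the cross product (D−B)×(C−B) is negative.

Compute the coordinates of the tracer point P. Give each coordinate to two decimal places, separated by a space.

A=(0,0), D=(6.00,0)
B = A + 1.00·(cos234°, sin234°) = (-0.5878, -0.8090)
|BD| = 6.6373
circle(B,8.00) ∩ circle(D,4.00): a=6.9346, h=3.9889
  candidates: C₊=(5.8089,3.9954) cross=26.476; C₋=(6.7813,-3.9230) cross=-26.476
  mode - wants cross < 0 → take C=(6.7813,-3.9230) (cross=-26.476)
ex = (C−B)/|BC| = (0.9211,-0.3892); ey = (0.3892,0.9211)
P = B + 3.16·ex + 3.13·ey = (3.5413,0.8441)

3.54 0.84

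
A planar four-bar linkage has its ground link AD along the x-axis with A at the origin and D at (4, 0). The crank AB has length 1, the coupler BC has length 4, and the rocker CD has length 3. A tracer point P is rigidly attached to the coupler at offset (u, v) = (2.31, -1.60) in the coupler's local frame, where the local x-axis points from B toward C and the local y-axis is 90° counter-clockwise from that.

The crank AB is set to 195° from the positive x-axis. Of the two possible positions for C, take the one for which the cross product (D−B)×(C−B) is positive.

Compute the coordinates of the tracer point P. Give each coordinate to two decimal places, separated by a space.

A=(0,0), D=(4.00,0)
B = A + 1.00·(cos195°, sin195°) = (-0.9659, -0.2588)
|BD| = 4.9727
circle(B,4.00) ∩ circle(D,3.00): a=3.1902, h=2.4130
  candidates: C₊=(2.0943,2.3170) cross=11.999; C₋=(2.3455,-2.5025) cross=-11.999
  mode + wants cross > 0 → take C=(2.0943,2.3170) (cross=11.999)
ex = (C−B)/|BC| = (0.7651,0.6440); ey = (-0.6440,0.7651)
P = B + 2.31·ex + -1.60·ey = (1.8317,0.0046)

1.83 0.00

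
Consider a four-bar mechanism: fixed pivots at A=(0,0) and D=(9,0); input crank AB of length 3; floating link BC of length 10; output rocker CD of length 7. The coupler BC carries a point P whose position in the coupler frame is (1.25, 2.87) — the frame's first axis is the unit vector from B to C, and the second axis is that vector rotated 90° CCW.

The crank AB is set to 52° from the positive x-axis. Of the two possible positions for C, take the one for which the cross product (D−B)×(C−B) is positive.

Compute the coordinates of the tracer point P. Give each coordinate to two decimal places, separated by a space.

1.71 5.49

A=(0,0), D=(9.00,0)
B = A + 3.00·(cos52°, sin52°) = (1.8470, 2.3640)
|BD| = 7.5335
circle(B,10.00) ∩ circle(D,7.00): a=7.1516, h=6.9896
  candidates: C₊=(10.8307,6.7564) cross=52.656; C₋=(6.4440,-6.5167) cross=-52.656
  mode + wants cross > 0 → take C=(10.8307,6.7564) (cross=52.656)
ex = (C−B)/|BC| = (0.8984,0.4392); ey = (-0.4392,0.8984)
P = B + 1.25·ex + 2.87·ey = (1.7094,5.4914)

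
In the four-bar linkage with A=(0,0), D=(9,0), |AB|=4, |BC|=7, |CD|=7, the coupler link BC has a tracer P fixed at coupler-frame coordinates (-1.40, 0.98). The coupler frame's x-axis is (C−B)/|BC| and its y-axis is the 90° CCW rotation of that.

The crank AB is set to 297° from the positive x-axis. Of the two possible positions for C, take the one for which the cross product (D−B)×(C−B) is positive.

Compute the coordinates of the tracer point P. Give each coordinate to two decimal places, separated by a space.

A=(0,0), D=(9.00,0)
B = A + 4.00·(cos297°, sin297°) = (1.8160, -3.5640)
|BD| = 8.0195
circle(B,7.00) ∩ circle(D,7.00): a=4.0098, h=5.7378
  candidates: C₊=(2.8580,3.3580) cross=46.014; C₋=(7.9579,-6.9220) cross=-46.014
  mode + wants cross > 0 → take C=(2.8580,3.3580) (cross=46.014)
ex = (C−B)/|BC| = (0.1489,0.9889); ey = (-0.9889,0.1489)
P = B + -1.40·ex + 0.98·ey = (0.6385,-4.8025)

0.64 -4.80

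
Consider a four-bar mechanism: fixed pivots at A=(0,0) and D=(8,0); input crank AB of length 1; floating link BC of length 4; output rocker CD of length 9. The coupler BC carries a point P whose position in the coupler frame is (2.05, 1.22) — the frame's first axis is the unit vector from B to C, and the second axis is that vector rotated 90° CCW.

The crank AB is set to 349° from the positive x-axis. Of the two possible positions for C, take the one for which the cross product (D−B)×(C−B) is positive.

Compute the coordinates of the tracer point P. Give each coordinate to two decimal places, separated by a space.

A=(0,0), D=(8.00,0)
B = A + 1.00·(cos349°, sin349°) = (0.9816, -0.1908)
|BD| = 7.0210
circle(B,4.00) ∩ circle(D,9.00): a=-1.1185, h=3.8404
  candidates: C₊=(-0.2408,3.6178) cross=26.964; C₋=(-0.0321,-4.0602) cross=-26.964
  mode + wants cross > 0 → take C=(-0.2408,3.6178) (cross=26.964)
ex = (C−B)/|BC| = (-0.3056,0.9522); ey = (-0.9522,-0.3056)
P = B + 2.05·ex + 1.22·ey = (-0.8065,1.3883)

-0.81 1.39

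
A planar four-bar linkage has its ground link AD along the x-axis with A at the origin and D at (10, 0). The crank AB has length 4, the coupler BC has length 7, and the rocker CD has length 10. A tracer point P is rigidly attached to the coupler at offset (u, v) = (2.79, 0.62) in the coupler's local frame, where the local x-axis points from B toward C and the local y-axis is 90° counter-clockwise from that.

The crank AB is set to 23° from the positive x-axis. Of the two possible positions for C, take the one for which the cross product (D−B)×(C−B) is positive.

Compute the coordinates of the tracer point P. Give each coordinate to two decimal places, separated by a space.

3.48 4.41

A=(0,0), D=(10.00,0)
B = A + 4.00·(cos23°, sin23°) = (3.6820, 1.5629)
|BD| = 6.5084
circle(B,7.00) ∩ circle(D,10.00): a=-0.6638, h=6.9685
  candidates: C₊=(4.7111,8.4869) cross=45.354; C₋=(1.3643,-5.0422) cross=-45.354
  mode + wants cross > 0 → take C=(4.7111,8.4869) (cross=45.354)
ex = (C−B)/|BC| = (0.1470,0.9891); ey = (-0.9891,0.1470)
P = B + 2.79·ex + 0.62·ey = (3.4789,4.4138)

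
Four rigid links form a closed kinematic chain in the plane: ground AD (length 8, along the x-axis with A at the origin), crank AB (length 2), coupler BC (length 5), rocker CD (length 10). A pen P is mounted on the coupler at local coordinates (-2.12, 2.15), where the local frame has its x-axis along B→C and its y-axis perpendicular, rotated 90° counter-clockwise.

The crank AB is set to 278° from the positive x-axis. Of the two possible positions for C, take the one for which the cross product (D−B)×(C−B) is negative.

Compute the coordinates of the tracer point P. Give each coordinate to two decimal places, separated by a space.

A=(0,0), D=(8.00,0)
B = A + 2.00·(cos278°, sin278°) = (0.2783, -1.9805)
|BD| = 7.9716
circle(B,5.00) ∩ circle(D,10.00): a=-0.7184, h=4.9481
  candidates: C₊=(-1.6469,2.6340) cross=39.444; C₋=(0.8118,-6.9520) cross=-39.444
  mode - wants cross < 0 → take C=(0.8118,-6.9520) (cross=-39.444)
ex = (C−B)/|BC| = (0.1067,-0.9943); ey = (0.9943,0.1067)
P = B + -2.12·ex + 2.15·ey = (2.1899,0.3568)

2.19 0.36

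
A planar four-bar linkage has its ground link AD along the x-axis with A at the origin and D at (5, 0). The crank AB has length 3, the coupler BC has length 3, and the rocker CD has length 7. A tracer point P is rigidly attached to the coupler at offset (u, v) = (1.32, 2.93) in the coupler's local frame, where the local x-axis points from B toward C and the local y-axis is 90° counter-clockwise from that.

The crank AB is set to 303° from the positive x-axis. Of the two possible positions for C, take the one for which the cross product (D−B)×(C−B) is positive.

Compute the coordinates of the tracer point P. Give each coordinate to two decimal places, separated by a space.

0.80 -5.62

A=(0,0), D=(5.00,0)
B = A + 3.00·(cos303°, sin303°) = (1.6339, -2.5160)
|BD| = 4.2025
circle(B,3.00) ∩ circle(D,7.00): a=-2.6579, h=1.3913
  candidates: C₊=(-1.3279,-2.9928) cross=5.847; C₋=(0.3380,-5.2217) cross=-5.847
  mode + wants cross > 0 → take C=(-1.3279,-2.9928) (cross=5.847)
ex = (C−B)/|BC| = (-0.9873,-0.1589); ey = (0.1589,-0.9873)
P = B + 1.32·ex + 2.93·ey = (0.7964,-5.6186)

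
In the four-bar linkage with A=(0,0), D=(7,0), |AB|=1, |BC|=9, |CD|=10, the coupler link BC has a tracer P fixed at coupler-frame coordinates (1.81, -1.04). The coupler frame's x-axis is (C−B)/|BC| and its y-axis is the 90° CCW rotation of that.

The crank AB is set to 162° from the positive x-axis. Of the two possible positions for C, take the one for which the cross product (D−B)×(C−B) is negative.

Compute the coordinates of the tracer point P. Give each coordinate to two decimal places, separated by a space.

-1.46 -1.72

A=(0,0), D=(7.00,0)
B = A + 1.00·(cos162°, sin162°) = (-0.9511, 0.3090)
|BD| = 7.9571
circle(B,9.00) ∩ circle(D,10.00): a=2.7846, h=8.5584
  candidates: C₊=(2.1638,8.7528) cross=68.100; C₋=(1.4991,-8.3511) cross=-68.100
  mode - wants cross < 0 → take C=(1.4991,-8.3511) (cross=-68.100)
ex = (C−B)/|BC| = (0.2722,-0.9622); ey = (0.9622,0.2722)
P = B + 1.81·ex + -1.04·ey = (-1.4590,-1.7157)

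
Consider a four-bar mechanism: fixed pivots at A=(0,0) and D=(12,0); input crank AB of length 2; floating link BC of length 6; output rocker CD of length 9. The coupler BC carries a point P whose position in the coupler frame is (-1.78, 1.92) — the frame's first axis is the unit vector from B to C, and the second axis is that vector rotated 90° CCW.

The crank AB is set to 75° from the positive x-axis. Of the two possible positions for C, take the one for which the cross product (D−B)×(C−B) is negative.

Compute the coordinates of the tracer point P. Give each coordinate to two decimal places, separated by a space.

1.25 4.44

A=(0,0), D=(12.00,0)
B = A + 2.00·(cos75°, sin75°) = (0.5176, 1.9319)
|BD| = 11.6437
circle(B,6.00) ∩ circle(D,9.00): a=3.8895, h=4.5686
  candidates: C₊=(5.1112,5.7918) cross=53.195; C₋=(3.5952,-3.2187) cross=-53.195
  mode - wants cross < 0 → take C=(3.5952,-3.2187) (cross=-53.195)
ex = (C−B)/|BC| = (0.5129,-0.8584); ey = (0.8584,0.5129)
P = B + -1.78·ex + 1.92·ey = (1.2528,4.4447)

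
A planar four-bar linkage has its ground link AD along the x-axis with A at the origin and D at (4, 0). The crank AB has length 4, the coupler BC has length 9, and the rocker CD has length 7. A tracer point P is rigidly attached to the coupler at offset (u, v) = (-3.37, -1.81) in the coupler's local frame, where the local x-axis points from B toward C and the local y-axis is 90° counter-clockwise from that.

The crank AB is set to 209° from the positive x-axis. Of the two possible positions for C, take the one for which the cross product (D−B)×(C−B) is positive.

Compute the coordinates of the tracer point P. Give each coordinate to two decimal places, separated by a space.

-3.40 -5.76

A=(0,0), D=(4.00,0)
B = A + 4.00·(cos209°, sin209°) = (-3.4985, -1.9392)
|BD| = 7.7452
circle(B,9.00) ∩ circle(D,7.00): a=5.9384, h=6.7628
  candidates: C₊=(0.5575,6.0950) cross=52.379; C₋=(3.9440,-6.9998) cross=-52.379
  mode + wants cross > 0 → take C=(0.5575,6.0950) (cross=52.379)
ex = (C−B)/|BC| = (0.4507,0.8927); ey = (-0.8927,0.4507)
P = B + -3.37·ex + -1.81·ey = (-3.4014,-5.7633)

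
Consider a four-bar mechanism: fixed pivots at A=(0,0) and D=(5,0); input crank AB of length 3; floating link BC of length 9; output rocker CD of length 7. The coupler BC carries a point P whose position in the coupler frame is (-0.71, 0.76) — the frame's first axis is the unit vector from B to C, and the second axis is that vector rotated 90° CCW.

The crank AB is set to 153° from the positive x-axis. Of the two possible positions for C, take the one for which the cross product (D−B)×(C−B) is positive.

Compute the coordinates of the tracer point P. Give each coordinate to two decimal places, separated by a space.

-3.70 1.51

A=(0,0), D=(5.00,0)
B = A + 3.00·(cos153°, sin153°) = (-2.6730, 1.3620)
|BD| = 7.7930
circle(B,9.00) ∩ circle(D,7.00): a=5.9496, h=6.7529
  candidates: C₊=(4.3652,6.9712) cross=52.625; C₋=(2.0048,-6.3268) cross=-52.625
  mode + wants cross > 0 → take C=(4.3652,6.9712) (cross=52.625)
ex = (C−B)/|BC| = (0.7820,0.6232); ey = (-0.6232,0.7820)
P = B + -0.71·ex + 0.76·ey = (-3.7019,1.5138)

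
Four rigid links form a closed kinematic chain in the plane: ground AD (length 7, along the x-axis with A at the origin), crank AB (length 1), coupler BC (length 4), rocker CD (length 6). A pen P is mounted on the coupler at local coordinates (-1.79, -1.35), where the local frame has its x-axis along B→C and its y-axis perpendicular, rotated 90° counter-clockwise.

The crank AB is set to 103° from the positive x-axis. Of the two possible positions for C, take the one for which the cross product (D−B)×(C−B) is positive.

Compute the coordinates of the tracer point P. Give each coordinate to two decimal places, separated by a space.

A=(0,0), D=(7.00,0)
B = A + 1.00·(cos103°, sin103°) = (-0.2250, 0.9744)
|BD| = 7.2904
circle(B,4.00) ∩ circle(D,6.00): a=2.2735, h=3.2911
  candidates: C₊=(2.4680,3.9321) cross=23.993; C₋=(1.5883,-2.5910) cross=-23.993
  mode + wants cross > 0 → take C=(2.4680,3.9321) (cross=23.993)
ex = (C−B)/|BC| = (0.6732,0.7394); ey = (-0.7394,0.6732)
P = B + -1.79·ex + -1.35·ey = (-0.4318,-1.2581)

-0.43 -1.26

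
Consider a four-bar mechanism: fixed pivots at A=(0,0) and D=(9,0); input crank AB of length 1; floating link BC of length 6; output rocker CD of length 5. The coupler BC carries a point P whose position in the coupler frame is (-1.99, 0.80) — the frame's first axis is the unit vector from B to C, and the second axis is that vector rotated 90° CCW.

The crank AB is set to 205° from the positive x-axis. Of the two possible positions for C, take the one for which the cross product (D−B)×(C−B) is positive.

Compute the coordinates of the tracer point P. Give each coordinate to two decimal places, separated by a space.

A=(0,0), D=(9.00,0)
B = A + 1.00·(cos205°, sin205°) = (-0.9063, -0.4226)
|BD| = 9.9153
circle(B,6.00) ∩ circle(D,5.00): a=5.5124, h=2.3694
  candidates: C₊=(4.5001,2.1796) cross=23.493; C₋=(4.7020,-2.5549) cross=-23.493
  mode + wants cross > 0 → take C=(4.5001,2.1796) (cross=23.493)
ex = (C−B)/|BC| = (0.9011,0.4337); ey = (-0.4337,0.9011)
P = B + -1.99·ex + 0.80·ey = (-3.0464,-0.5648)

-3.05 -0.56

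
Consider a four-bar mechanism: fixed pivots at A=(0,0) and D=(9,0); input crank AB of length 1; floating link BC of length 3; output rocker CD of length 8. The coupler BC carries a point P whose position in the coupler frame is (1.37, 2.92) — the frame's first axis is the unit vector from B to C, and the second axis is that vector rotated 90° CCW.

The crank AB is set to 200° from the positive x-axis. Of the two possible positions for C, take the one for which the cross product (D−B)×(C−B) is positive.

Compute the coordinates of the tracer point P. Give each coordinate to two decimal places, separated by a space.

-2.01 2.70

A=(0,0), D=(9.00,0)
B = A + 1.00·(cos200°, sin200°) = (-0.9397, -0.3420)
|BD| = 9.9456
circle(B,3.00) ∩ circle(D,8.00): a=2.2077, h=2.0312
  candidates: C₊=(1.1969,1.7639) cross=20.202; C₋=(1.3366,-2.2961) cross=-20.202
  mode + wants cross > 0 → take C=(1.1969,1.7639) (cross=20.202)
ex = (C−B)/|BC| = (0.7122,0.7020); ey = (-0.7020,0.7122)
P = B + 1.37·ex + 2.92·ey = (-2.0138,2.6993)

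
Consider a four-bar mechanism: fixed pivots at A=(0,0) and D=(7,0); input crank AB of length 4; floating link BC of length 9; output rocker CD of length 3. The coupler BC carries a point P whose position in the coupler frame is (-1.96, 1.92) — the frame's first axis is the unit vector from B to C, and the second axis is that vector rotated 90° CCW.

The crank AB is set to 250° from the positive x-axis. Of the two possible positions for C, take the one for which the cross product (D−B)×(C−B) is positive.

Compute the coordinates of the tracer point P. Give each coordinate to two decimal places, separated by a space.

A=(0,0), D=(7.00,0)
B = A + 4.00·(cos250°, sin250°) = (-1.3681, -3.7588)
|BD| = 9.1735
circle(B,9.00) ∩ circle(D,3.00): a=8.5111, h=2.9260
  candidates: C₊=(5.1969,2.3976) cross=26.841; C₋=(7.5946,-2.9405) cross=-26.841
  mode + wants cross > 0 → take C=(5.1969,2.3976) (cross=26.841)
ex = (C−B)/|BC| = (0.7294,0.6840); ey = (-0.6840,0.7294)
P = B + -1.96·ex + 1.92·ey = (-4.1111,-3.6990)

-4.11 -3.70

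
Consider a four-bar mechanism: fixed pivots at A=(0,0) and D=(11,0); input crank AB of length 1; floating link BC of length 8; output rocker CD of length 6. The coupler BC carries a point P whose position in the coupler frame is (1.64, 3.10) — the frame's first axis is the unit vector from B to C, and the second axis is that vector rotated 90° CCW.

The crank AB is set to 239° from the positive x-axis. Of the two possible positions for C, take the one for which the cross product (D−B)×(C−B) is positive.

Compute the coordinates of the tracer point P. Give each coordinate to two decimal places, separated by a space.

-0.85 2.63

A=(0,0), D=(11.00,0)
B = A + 1.00·(cos239°, sin239°) = (-0.5150, -0.8572)
|BD| = 11.5469
circle(B,8.00) ∩ circle(D,6.00): a=6.9859, h=3.8984
  candidates: C₊=(6.1622,3.5490) cross=45.014; C₋=(6.7410,-4.2262) cross=-45.014
  mode + wants cross > 0 → take C=(6.1622,3.5490) (cross=45.014)
ex = (C−B)/|BC| = (0.8347,0.5508); ey = (-0.5508,0.8347)
P = B + 1.64·ex + 3.10·ey = (-0.8536,2.6335)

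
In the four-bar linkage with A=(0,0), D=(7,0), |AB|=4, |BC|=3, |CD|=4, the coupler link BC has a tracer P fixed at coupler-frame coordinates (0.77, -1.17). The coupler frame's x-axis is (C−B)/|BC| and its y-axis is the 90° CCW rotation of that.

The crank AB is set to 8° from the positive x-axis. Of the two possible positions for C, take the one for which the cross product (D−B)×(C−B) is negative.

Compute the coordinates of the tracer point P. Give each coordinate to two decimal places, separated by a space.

2.76 -0.16

A=(0,0), D=(7.00,0)
B = A + 4.00·(cos8°, sin8°) = (3.9611, 0.5567)
|BD| = 3.0895
circle(B,3.00) ∩ circle(D,4.00): a=0.4119, h=2.9716
  candidates: C₊=(4.9017,3.4054) cross=9.181; C₋=(3.8308,-2.4405) cross=-9.181
  mode - wants cross < 0 → take C=(3.8308,-2.4405) (cross=-9.181)
ex = (C−B)/|BC| = (-0.0434,-0.9991); ey = (0.9991,-0.0434)
P = B + 0.77·ex + -1.17·ey = (2.7587,-0.1618)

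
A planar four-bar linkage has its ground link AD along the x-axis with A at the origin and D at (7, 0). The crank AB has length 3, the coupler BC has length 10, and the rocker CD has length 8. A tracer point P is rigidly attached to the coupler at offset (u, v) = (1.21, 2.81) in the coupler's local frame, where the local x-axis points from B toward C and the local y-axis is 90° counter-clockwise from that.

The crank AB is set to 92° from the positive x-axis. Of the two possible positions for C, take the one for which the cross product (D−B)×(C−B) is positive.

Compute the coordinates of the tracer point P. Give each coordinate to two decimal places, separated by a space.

A=(0,0), D=(7.00,0)
B = A + 3.00·(cos92°, sin92°) = (-0.1047, 2.9982)
|BD| = 7.7114
circle(B,10.00) ∩ circle(D,8.00): a=6.1899, h=7.8540
  candidates: C₊=(8.6518,7.8276) cross=60.565; C₋=(2.5446,-6.6445) cross=-60.565
  mode + wants cross > 0 → take C=(8.6518,7.8276) (cross=60.565)
ex = (C−B)/|BC| = (0.8757,0.4829); ey = (-0.4829,0.8757)
P = B + 1.21·ex + 2.81·ey = (-0.4022,6.0431)

-0.40 6.04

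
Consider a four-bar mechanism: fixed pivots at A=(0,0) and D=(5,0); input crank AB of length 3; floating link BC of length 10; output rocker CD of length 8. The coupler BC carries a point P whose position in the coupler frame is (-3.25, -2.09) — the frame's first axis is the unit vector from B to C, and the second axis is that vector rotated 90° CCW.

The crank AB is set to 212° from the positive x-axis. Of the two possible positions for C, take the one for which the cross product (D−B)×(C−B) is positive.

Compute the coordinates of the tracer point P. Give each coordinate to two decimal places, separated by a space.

-2.11 -5.43

A=(0,0), D=(5.00,0)
B = A + 3.00·(cos212°, sin212°) = (-2.5441, -1.5898)
|BD| = 7.7098
circle(B,10.00) ∩ circle(D,8.00): a=6.1896, h=7.8542
  candidates: C₊=(1.8929,7.3720) cross=60.555; C₋=(5.1320,-7.9989) cross=-60.555
  mode + wants cross > 0 → take C=(1.8929,7.3720) (cross=60.555)
ex = (C−B)/|BC| = (0.4437,0.8962); ey = (-0.8962,0.4437)
P = B + -3.25·ex + -2.09·ey = (-2.1132,-5.4297)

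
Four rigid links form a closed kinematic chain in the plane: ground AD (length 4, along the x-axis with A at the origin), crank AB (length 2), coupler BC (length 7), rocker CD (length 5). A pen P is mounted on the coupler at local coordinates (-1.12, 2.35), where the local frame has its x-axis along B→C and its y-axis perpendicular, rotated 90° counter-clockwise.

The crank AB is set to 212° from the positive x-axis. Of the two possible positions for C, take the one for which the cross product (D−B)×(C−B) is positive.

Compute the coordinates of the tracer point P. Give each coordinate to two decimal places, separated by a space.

-4.27 -0.64

A=(0,0), D=(4.00,0)
B = A + 2.00·(cos212°, sin212°) = (-1.6961, -1.0598)
|BD| = 5.7939
circle(B,7.00) ∩ circle(D,5.00): a=4.9681, h=4.9313
  candidates: C₊=(2.2861,4.6971) cross=28.571; C₋=(4.0902,-4.9992) cross=-28.571
  mode + wants cross > 0 → take C=(2.2861,4.6971) (cross=28.571)
ex = (C−B)/|BC| = (0.5689,0.8224); ey = (-0.8224,0.5689)
P = B + -1.12·ex + 2.35·ey = (-4.2659,-0.6441)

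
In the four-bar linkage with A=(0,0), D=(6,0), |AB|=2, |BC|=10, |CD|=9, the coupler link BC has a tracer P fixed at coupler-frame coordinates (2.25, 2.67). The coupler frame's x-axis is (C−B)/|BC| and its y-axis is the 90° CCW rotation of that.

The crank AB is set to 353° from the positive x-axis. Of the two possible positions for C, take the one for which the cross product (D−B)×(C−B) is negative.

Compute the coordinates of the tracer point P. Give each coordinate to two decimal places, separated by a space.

A=(0,0), D=(6.00,0)
B = A + 2.00·(cos353°, sin353°) = (1.9851, -0.2437)
|BD| = 4.0223
circle(B,10.00) ∩ circle(D,9.00): a=4.3730, h=8.9932
  candidates: C₊=(5.8051,8.9979) cross=36.173; C₋=(6.8950,-8.9554) cross=-36.173
  mode - wants cross < 0 → take C=(6.8950,-8.9554) (cross=-36.173)
ex = (C−B)/|BC| = (0.4910,-0.8712); ey = (0.8712,0.4910)
P = B + 2.25·ex + 2.67·ey = (5.4158,-0.8929)

5.42 -0.89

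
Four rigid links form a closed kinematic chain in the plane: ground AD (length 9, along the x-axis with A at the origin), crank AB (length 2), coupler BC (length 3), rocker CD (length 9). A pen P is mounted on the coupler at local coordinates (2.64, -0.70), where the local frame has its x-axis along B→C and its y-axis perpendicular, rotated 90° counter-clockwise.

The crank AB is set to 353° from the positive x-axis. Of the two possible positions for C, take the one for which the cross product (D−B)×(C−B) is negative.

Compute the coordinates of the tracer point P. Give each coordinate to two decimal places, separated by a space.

0.04 -2.16

A=(0,0), D=(9.00,0)
B = A + 2.00·(cos353°, sin353°) = (1.9851, -0.2437)
|BD| = 7.0191
circle(B,3.00) ∩ circle(D,9.00): a=-1.6193, h=2.5255
  candidates: C₊=(0.2791,2.2240) cross=17.727; C₋=(0.4545,-2.8239) cross=-17.727
  mode - wants cross < 0 → take C=(0.4545,-2.8239) (cross=-17.727)
ex = (C−B)/|BC| = (-0.5102,-0.8601); ey = (0.8601,-0.5102)
P = B + 2.64·ex + -0.70·ey = (0.0361,-2.1572)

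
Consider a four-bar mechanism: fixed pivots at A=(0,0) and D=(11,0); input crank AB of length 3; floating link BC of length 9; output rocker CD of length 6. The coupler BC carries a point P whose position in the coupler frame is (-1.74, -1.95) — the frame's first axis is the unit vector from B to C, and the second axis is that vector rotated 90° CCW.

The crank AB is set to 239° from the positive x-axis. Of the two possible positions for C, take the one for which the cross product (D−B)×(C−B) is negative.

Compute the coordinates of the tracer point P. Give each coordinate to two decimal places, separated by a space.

-3.69 -4.07

A=(0,0), D=(11.00,0)
B = A + 3.00·(cos239°, sin239°) = (-1.5451, -2.5715)
|BD| = 12.8060
circle(B,9.00) ∩ circle(D,6.00): a=8.1600, h=3.7967
  candidates: C₊=(5.6863,2.7864) cross=48.620; C₋=(7.2110,-4.6523) cross=-48.620
  mode - wants cross < 0 → take C=(7.2110,-4.6523) (cross=-48.620)
ex = (C−B)/|BC| = (0.9729,-0.2312); ey = (0.2312,0.9729)
P = B + -1.74·ex + -1.95·ey = (-3.6888,-4.0664)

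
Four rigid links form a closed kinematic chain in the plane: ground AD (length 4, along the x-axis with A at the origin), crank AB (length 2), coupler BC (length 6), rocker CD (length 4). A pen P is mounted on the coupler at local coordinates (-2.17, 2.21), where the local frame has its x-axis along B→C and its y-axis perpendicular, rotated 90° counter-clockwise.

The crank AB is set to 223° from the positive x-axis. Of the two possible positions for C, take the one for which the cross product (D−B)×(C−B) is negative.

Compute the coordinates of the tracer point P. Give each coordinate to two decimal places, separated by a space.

-2.44 1.57

A=(0,0), D=(4.00,0)
B = A + 2.00·(cos223°, sin223°) = (-1.4627, -1.3640)
|BD| = 5.6304
circle(B,6.00) ∩ circle(D,4.00): a=4.5913, h=3.8627
  candidates: C₊=(2.0561,3.4959) cross=21.748; C₋=(3.9276,-3.9993) cross=-21.748
  mode - wants cross < 0 → take C=(3.9276,-3.9993) (cross=-21.748)
ex = (C−B)/|BC| = (0.8984,-0.4392); ey = (0.4392,0.8984)
P = B + -2.17·ex + 2.21·ey = (-2.4415,1.5745)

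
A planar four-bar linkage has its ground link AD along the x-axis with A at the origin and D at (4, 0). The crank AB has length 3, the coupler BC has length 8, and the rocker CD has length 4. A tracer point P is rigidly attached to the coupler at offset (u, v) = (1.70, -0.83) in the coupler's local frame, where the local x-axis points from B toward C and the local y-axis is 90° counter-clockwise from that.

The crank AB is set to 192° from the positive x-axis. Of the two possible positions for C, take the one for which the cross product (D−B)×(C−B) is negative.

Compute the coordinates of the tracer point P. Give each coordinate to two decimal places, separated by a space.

-1.74 -2.09

A=(0,0), D=(4.00,0)
B = A + 3.00·(cos192°, sin192°) = (-2.9344, -0.6237)
|BD| = 6.9624
circle(B,8.00) ∩ circle(D,4.00): a=6.9283, h=3.9999
  candidates: C₊=(3.6077,3.9807) cross=27.849; C₋=(4.3243,-3.9868) cross=-27.849
  mode - wants cross < 0 → take C=(4.3243,-3.9868) (cross=-27.849)
ex = (C−B)/|BC| = (0.9073,-0.4204); ey = (0.4204,0.9073)
P = B + 1.70·ex + -0.83·ey = (-1.7409,-2.0915)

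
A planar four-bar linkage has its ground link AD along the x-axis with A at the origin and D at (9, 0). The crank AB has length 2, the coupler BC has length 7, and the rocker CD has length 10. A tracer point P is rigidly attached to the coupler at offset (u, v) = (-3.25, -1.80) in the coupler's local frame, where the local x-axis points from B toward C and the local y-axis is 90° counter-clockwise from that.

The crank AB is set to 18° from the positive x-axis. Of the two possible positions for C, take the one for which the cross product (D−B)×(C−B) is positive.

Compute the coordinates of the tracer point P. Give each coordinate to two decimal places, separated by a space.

A=(0,0), D=(9.00,0)
B = A + 2.00·(cos18°, sin18°) = (1.9021, 0.6180)
|BD| = 7.1247
circle(B,7.00) ∩ circle(D,10.00): a=-0.0167, h=7.0000
  candidates: C₊=(2.4927,7.5931) cross=49.873; C₋=(1.2783,-6.3541) cross=-49.873
  mode + wants cross > 0 → take C=(2.4927,7.5931) (cross=49.873)
ex = (C−B)/|BC| = (0.0844,0.9964); ey = (-0.9964,0.0844)
P = B + -3.25·ex + -1.80·ey = (3.4215,-2.7722)

3.42 -2.77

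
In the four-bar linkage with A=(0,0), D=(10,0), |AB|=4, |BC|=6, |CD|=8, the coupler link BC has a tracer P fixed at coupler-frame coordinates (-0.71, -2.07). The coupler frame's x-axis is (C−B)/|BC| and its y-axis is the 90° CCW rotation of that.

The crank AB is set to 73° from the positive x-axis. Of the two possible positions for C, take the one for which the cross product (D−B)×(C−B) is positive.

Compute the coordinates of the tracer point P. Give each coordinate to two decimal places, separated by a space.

1.69 1.70

A=(0,0), D=(10.00,0)
B = A + 4.00·(cos73°, sin73°) = (1.1695, 3.8252)
|BD| = 9.6234
circle(B,6.00) ∩ circle(D,8.00): a=3.3569, h=4.9730
  candidates: C₊=(6.2266,7.0542) cross=47.858; C₋=(2.2731,-2.0724) cross=-47.858
  mode + wants cross > 0 → take C=(6.2266,7.0542) (cross=47.858)
ex = (C−B)/|BC| = (0.8428,0.5382); ey = (-0.5382,0.8428)
P = B + -0.71·ex + -2.07·ey = (1.6851,1.6984)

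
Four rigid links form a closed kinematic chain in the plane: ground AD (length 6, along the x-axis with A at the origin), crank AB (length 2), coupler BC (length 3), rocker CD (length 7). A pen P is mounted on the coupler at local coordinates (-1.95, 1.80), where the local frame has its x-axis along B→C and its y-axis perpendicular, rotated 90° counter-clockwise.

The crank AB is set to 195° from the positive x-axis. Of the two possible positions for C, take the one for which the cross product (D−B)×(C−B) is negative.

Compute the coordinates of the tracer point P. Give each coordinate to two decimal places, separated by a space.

A=(0,0), D=(6.00,0)
B = A + 2.00·(cos195°, sin195°) = (-1.9319, -0.5176)
|BD| = 7.9487
circle(B,3.00) ∩ circle(D,7.00): a=1.4582, h=2.6217
  candidates: C₊=(-0.6474,2.1935) cross=20.840; C₋=(-0.3060,-3.0389) cross=-20.840
  mode - wants cross < 0 → take C=(-0.3060,-3.0389) (cross=-20.840)
ex = (C−B)/|BC| = (0.5420,-0.8404); ey = (0.8404,0.5420)
P = B + -1.95·ex + 1.80·ey = (-1.4759,2.0967)

-1.48 2.10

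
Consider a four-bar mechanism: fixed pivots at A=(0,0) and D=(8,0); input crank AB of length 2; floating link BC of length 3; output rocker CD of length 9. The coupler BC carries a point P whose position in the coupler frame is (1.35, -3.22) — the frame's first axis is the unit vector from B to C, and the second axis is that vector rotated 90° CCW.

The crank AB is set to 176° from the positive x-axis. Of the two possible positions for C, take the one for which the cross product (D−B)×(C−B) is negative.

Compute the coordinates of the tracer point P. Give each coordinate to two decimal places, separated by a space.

A=(0,0), D=(8.00,0)
B = A + 2.00·(cos176°, sin176°) = (-1.9951, 0.1395)
|BD| = 9.9961
circle(B,3.00) ∩ circle(D,9.00): a=1.3966, h=2.6551
  candidates: C₊=(-0.5616,2.7748) cross=26.540; C₋=(-0.6357,-2.5348) cross=-26.540
  mode - wants cross < 0 → take C=(-0.6357,-2.5348) (cross=-26.540)
ex = (C−B)/|BC| = (0.4532,-0.8914); ey = (0.8914,0.4532)
P = B + 1.35·ex + -3.22·ey = (-4.2538,-2.5231)

-4.25 -2.52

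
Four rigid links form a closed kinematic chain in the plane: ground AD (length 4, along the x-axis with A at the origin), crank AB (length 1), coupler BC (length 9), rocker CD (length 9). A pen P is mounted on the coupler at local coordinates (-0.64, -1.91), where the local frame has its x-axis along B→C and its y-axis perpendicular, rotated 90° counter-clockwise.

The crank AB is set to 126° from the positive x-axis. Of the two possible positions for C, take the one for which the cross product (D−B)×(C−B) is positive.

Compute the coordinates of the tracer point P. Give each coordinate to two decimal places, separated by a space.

A=(0,0), D=(4.00,0)
B = A + 1.00·(cos126°, sin126°) = (-0.5878, 0.8090)
|BD| = 4.6586
circle(B,9.00) ∩ circle(D,9.00): a=2.3293, h=8.6934
  candidates: C₊=(3.2158,8.9658) cross=40.499; C₋=(0.1964,-8.1568) cross=-40.499
  mode + wants cross > 0 → take C=(3.2158,8.9658) (cross=40.499)
ex = (C−B)/|BC| = (0.4226,0.9063); ey = (-0.9063,0.4226)
P = B + -0.64·ex + -1.91·ey = (0.8728,-0.5782)

0.87 -0.58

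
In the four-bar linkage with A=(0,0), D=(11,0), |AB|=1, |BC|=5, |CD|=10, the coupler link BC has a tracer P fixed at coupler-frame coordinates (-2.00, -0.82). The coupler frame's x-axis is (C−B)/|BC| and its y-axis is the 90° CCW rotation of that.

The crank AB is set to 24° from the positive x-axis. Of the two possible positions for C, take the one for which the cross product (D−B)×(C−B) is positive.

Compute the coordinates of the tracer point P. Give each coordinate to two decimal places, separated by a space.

1.08 -1.75

A=(0,0), D=(11.00,0)
B = A + 1.00·(cos24°, sin24°) = (0.9135, 0.4067)
|BD| = 10.0947
circle(B,5.00) ∩ circle(D,10.00): a=1.3325, h=4.8192
  candidates: C₊=(2.4391,5.1683) cross=48.648; C₋=(2.0508,-4.4622) cross=-48.648
  mode + wants cross > 0 → take C=(2.4391,5.1683) (cross=48.648)
ex = (C−B)/|BC| = (0.3051,0.9523); ey = (-0.9523,0.3051)
P = B + -2.00·ex + -0.82·ey = (1.0842,-1.7481)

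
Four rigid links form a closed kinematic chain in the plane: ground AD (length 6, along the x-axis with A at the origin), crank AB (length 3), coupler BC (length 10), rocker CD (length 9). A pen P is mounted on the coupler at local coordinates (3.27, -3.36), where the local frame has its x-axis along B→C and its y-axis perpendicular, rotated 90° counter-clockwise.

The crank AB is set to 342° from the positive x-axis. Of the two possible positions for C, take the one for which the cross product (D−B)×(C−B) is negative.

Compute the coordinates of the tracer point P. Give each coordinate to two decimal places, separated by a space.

A=(0,0), D=(6.00,0)
B = A + 3.00·(cos342°, sin342°) = (2.8532, -0.9271)
|BD| = 3.2805
circle(B,10.00) ∩ circle(D,9.00): a=4.5361, h=8.9120
  candidates: C₊=(4.6860,8.9036) cross=29.236; C₋=(9.7229,-8.1939) cross=-29.236
  mode - wants cross < 0 → take C=(9.7229,-8.1939) (cross=-29.236)
ex = (C−B)/|BC| = (0.6870,-0.7267); ey = (0.7267,0.6870)
P = B + 3.27·ex + -3.36·ey = (2.6579,-5.6115)

2.66 -5.61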